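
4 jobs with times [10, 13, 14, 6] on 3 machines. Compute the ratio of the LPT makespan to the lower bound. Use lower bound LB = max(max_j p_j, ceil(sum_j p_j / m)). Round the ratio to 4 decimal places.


LPT order: [14, 13, 10, 6]
Machine loads after assignment: [14, 13, 16]
LPT makespan = 16
Lower bound = max(max_job, ceil(total/3)) = max(14, 15) = 15
Ratio = 16 / 15 = 1.0667

1.0667


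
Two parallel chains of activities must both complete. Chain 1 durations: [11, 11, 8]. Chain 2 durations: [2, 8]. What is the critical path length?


Path A total = 11 + 11 + 8 = 30
Path B total = 2 + 8 = 10
Critical path = longest path = max(30, 10) = 30

30


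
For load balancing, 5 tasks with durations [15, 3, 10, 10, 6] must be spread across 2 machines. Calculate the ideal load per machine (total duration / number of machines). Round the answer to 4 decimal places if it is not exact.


Total processing time = 15 + 3 + 10 + 10 + 6 = 44
Number of machines = 2
Ideal balanced load = 44 / 2 = 22.0

22.0


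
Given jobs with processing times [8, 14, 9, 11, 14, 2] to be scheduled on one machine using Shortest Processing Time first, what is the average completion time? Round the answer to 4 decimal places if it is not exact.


Sort jobs by processing time (SPT order): [2, 8, 9, 11, 14, 14]
Compute completion times sequentially:
  Job 1: processing = 2, completes at 2
  Job 2: processing = 8, completes at 10
  Job 3: processing = 9, completes at 19
  Job 4: processing = 11, completes at 30
  Job 5: processing = 14, completes at 44
  Job 6: processing = 14, completes at 58
Sum of completion times = 163
Average completion time = 163/6 = 27.1667

27.1667


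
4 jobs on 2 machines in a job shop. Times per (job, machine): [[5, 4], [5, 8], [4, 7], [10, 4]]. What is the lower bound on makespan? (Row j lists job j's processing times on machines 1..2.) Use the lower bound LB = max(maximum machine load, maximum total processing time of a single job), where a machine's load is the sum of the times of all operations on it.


Machine loads:
  Machine 1: 5 + 5 + 4 + 10 = 24
  Machine 2: 4 + 8 + 7 + 4 = 23
Max machine load = 24
Job totals:
  Job 1: 9
  Job 2: 13
  Job 3: 11
  Job 4: 14
Max job total = 14
Lower bound = max(24, 14) = 24

24


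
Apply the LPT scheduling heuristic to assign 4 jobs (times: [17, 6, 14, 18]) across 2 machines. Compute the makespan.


Sort jobs in decreasing order (LPT): [18, 17, 14, 6]
Assign each job to the least loaded machine:
  Machine 1: jobs [18, 6], load = 24
  Machine 2: jobs [17, 14], load = 31
Makespan = max load = 31

31


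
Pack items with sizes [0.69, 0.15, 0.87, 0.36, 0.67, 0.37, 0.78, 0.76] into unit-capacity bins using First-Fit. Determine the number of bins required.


Place items sequentially using First-Fit:
  Item 0.69 -> new Bin 1
  Item 0.15 -> Bin 1 (now 0.84)
  Item 0.87 -> new Bin 2
  Item 0.36 -> new Bin 3
  Item 0.67 -> new Bin 4
  Item 0.37 -> Bin 3 (now 0.73)
  Item 0.78 -> new Bin 5
  Item 0.76 -> new Bin 6
Total bins used = 6

6


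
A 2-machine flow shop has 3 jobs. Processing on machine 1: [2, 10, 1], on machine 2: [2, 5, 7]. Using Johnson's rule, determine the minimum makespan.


Apply Johnson's rule:
  Group 1 (a <= b): [(3, 1, 7), (1, 2, 2)]
  Group 2 (a > b): [(2, 10, 5)]
Optimal job order: [3, 1, 2]
Schedule:
  Job 3: M1 done at 1, M2 done at 8
  Job 1: M1 done at 3, M2 done at 10
  Job 2: M1 done at 13, M2 done at 18
Makespan = 18

18


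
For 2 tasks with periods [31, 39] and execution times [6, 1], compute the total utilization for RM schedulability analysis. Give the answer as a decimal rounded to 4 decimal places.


Compute individual utilizations (exact fractions):
  Task 1: C/T = 6/31 (approx. 0.1935)
  Task 2: C/T = 1/39 (approx. 0.0256)
Total utilization U = 6/31 + 1/39 = 265/1209
Rounded to 4 decimal places: U = 0.2192
RM (Liu & Layland) bound for 2 tasks = 0.828427; compare with U = 265/1209 (approx. 0.219189)
U <= bound, so schedulable by RM sufficient condition.

0.2192


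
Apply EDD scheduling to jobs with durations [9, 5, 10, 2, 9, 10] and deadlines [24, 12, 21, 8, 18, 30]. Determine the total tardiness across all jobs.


Sort by due date (EDD order): [(2, 8), (5, 12), (9, 18), (10, 21), (9, 24), (10, 30)]
Compute completion times and tardiness:
  Job 1: p=2, d=8, C=2, tardiness=max(0,2-8)=0
  Job 2: p=5, d=12, C=7, tardiness=max(0,7-12)=0
  Job 3: p=9, d=18, C=16, tardiness=max(0,16-18)=0
  Job 4: p=10, d=21, C=26, tardiness=max(0,26-21)=5
  Job 5: p=9, d=24, C=35, tardiness=max(0,35-24)=11
  Job 6: p=10, d=30, C=45, tardiness=max(0,45-30)=15
Total tardiness = 31

31


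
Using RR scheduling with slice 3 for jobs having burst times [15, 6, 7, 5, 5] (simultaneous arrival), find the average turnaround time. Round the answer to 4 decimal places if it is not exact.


Time quantum = 3
Execution trace:
  J1 runs 3 units, time = 3
  J2 runs 3 units, time = 6
  J3 runs 3 units, time = 9
  J4 runs 3 units, time = 12
  J5 runs 3 units, time = 15
  J1 runs 3 units, time = 18
  J2 runs 3 units, time = 21
  J3 runs 3 units, time = 24
  J4 runs 2 units, time = 26
  J5 runs 2 units, time = 28
  J1 runs 3 units, time = 31
  J3 runs 1 units, time = 32
  J1 runs 3 units, time = 35
  J1 runs 3 units, time = 38
Finish times: [38, 21, 32, 26, 28]
Average turnaround = 145/5 = 29.0

29.0


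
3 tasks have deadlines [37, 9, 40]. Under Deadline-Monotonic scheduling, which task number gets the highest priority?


Sort tasks by relative deadline (ascending):
  Task 2: deadline = 9
  Task 1: deadline = 37
  Task 3: deadline = 40
Priority order (highest first): [2, 1, 3]
Highest priority task = 2

2


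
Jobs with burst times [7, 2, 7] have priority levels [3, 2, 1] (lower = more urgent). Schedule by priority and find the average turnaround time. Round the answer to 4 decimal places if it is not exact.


Sort by priority (ascending = highest first):
Order: [(1, 7), (2, 2), (3, 7)]
Completion times:
  Priority 1, burst=7, C=7
  Priority 2, burst=2, C=9
  Priority 3, burst=7, C=16
Average turnaround = 32/3 = 10.6667

10.6667


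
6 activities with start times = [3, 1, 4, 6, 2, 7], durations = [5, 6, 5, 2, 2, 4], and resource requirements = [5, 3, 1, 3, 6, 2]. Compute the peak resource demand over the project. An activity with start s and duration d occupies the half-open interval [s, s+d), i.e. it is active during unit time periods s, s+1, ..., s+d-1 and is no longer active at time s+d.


Each activity i is active on [start_i, start_i + duration_i).
Compute total resource usage per time slot:
  t=0: active resources = [], total = 0
  t=1: active resources = [3], total = 3
  t=2: active resources = [3, 6], total = 9
  t=3: active resources = [5, 3, 6], total = 14
  t=4: active resources = [5, 3, 1], total = 9
  t=5: active resources = [5, 3, 1], total = 9
  t=6: active resources = [5, 3, 1, 3], total = 12
  t=7: active resources = [5, 1, 3, 2], total = 11
  t=8: active resources = [1, 2], total = 3
  t=9: active resources = [2], total = 2
  t=10: active resources = [2], total = 2
Peak resource demand = 14

14


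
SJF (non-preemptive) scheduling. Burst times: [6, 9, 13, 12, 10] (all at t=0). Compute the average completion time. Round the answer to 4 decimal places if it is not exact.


SJF order (ascending): [6, 9, 10, 12, 13]
Completion times:
  Job 1: burst=6, C=6
  Job 2: burst=9, C=15
  Job 3: burst=10, C=25
  Job 4: burst=12, C=37
  Job 5: burst=13, C=50
Average completion = 133/5 = 26.6

26.6


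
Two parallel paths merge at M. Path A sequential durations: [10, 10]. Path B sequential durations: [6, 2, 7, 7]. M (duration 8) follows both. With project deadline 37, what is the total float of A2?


Forward pass: ES(A2) = sum of predecessors on chain A = 10
EF = ES + duration = 10 + 10 = 20
Backward pass: LF(M) = deadline = 37; LS(M) = 37 - 8 = 29
LF(A2) = LS(M) - sum(successors on chain A) = 29 - 0 = 29
LS = LF - duration = 29 - 10 = 19
Total float = LS - ES = 19 - 10 = 9

9


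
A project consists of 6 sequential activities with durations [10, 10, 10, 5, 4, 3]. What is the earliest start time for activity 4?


Activity 4 starts after activities 1 through 3 complete.
Predecessor durations: [10, 10, 10]
ES = 10 + 10 + 10 = 30

30


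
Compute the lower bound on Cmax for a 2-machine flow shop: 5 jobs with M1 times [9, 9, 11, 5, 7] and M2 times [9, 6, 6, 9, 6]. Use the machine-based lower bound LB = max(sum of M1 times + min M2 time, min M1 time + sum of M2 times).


LB1 = sum(M1 times) + min(M2 times) = 41 + 6 = 47
LB2 = min(M1 times) + sum(M2 times) = 5 + 36 = 41
Lower bound = max(LB1, LB2) = max(47, 41) = 47

47


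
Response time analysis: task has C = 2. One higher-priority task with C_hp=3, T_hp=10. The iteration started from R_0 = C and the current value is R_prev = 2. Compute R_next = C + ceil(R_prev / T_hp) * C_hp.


R_next = C + ceil(R_prev / T_hp) * C_hp
ceil(2 / 10) = ceil(0.2) = 1
Interference = 1 * 3 = 3
R_next = 2 + 3 = 5

5


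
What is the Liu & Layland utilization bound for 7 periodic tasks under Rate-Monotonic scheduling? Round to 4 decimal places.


Compute 2^(1/7) = 1.1040895137
Subtract 1: 1.1040895137 - 1 = 0.1040895137
Multiply by n: 7 * 0.1040895137 = 0.7286265959
Round to 4 dp: 0.7286

0.7286


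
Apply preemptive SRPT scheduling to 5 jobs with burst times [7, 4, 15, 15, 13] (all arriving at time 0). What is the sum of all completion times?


Since all jobs arrive at t=0, SRPT equals SPT ordering.
SPT order: [4, 7, 13, 15, 15]
Completion times:
  Job 1: p=4, C=4
  Job 2: p=7, C=11
  Job 3: p=13, C=24
  Job 4: p=15, C=39
  Job 5: p=15, C=54
Total completion time = 4 + 11 + 24 + 39 + 54 = 132

132


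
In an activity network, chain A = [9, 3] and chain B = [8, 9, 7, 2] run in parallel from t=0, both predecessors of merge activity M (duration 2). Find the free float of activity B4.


ES(B4) = sum of predecessors on chain B = 24
EF(B4) = ES + duration = 24 + 2 = 26
Successor of B4 is M. ES(M) = max(sum(A), sum(B)) = max(12, 26) = 26
Free float = ES(successor) - EF(current) = 26 - 26 = 0

0


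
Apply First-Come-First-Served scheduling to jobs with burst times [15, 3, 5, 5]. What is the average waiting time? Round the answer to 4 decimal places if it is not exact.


FCFS order (as given): [15, 3, 5, 5]
Waiting times:
  Job 1: wait = 0
  Job 2: wait = 15
  Job 3: wait = 18
  Job 4: wait = 23
Sum of waiting times = 56
Average waiting time = 56/4 = 14.0

14.0


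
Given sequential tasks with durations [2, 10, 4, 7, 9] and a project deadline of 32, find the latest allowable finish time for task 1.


LF(activity 1) = deadline - sum of successor durations
Successors: activities 2 through 5 with durations [10, 4, 7, 9]
Sum of successor durations = 30
LF = 32 - 30 = 2

2


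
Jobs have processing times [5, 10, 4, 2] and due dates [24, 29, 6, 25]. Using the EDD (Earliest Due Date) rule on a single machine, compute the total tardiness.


Sort by due date (EDD order): [(4, 6), (5, 24), (2, 25), (10, 29)]
Compute completion times and tardiness:
  Job 1: p=4, d=6, C=4, tardiness=max(0,4-6)=0
  Job 2: p=5, d=24, C=9, tardiness=max(0,9-24)=0
  Job 3: p=2, d=25, C=11, tardiness=max(0,11-25)=0
  Job 4: p=10, d=29, C=21, tardiness=max(0,21-29)=0
Total tardiness = 0

0


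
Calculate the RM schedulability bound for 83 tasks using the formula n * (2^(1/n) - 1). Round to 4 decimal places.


Compute 2^(1/83) = 1.0083861392
Subtract 1: 1.0083861392 - 1 = 0.0083861392
Multiply by n: 83 * 0.0083861392 = 0.6960495536
Round to 4 dp: 0.6960

0.6960


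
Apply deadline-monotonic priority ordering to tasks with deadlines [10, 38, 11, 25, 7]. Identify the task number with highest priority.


Sort tasks by relative deadline (ascending):
  Task 5: deadline = 7
  Task 1: deadline = 10
  Task 3: deadline = 11
  Task 4: deadline = 25
  Task 2: deadline = 38
Priority order (highest first): [5, 1, 3, 4, 2]
Highest priority task = 5

5


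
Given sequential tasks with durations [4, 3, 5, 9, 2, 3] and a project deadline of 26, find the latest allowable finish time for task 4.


LF(activity 4) = deadline - sum of successor durations
Successors: activities 5 through 6 with durations [2, 3]
Sum of successor durations = 5
LF = 26 - 5 = 21

21


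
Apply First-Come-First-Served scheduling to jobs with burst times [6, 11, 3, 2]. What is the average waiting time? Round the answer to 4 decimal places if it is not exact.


FCFS order (as given): [6, 11, 3, 2]
Waiting times:
  Job 1: wait = 0
  Job 2: wait = 6
  Job 3: wait = 17
  Job 4: wait = 20
Sum of waiting times = 43
Average waiting time = 43/4 = 10.75

10.75


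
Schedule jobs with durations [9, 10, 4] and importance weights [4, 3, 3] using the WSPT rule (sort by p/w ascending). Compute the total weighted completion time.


Compute p/w ratios and sort ascending (WSPT): [(4, 3), (9, 4), (10, 3)]
Compute weighted completion times:
  Job (p=4,w=3): C=4, w*C=3*4=12
  Job (p=9,w=4): C=13, w*C=4*13=52
  Job (p=10,w=3): C=23, w*C=3*23=69
Total weighted completion time = 133

133


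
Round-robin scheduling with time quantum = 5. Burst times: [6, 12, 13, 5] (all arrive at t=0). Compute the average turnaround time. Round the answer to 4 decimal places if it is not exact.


Time quantum = 5
Execution trace:
  J1 runs 5 units, time = 5
  J2 runs 5 units, time = 10
  J3 runs 5 units, time = 15
  J4 runs 5 units, time = 20
  J1 runs 1 units, time = 21
  J2 runs 5 units, time = 26
  J3 runs 5 units, time = 31
  J2 runs 2 units, time = 33
  J3 runs 3 units, time = 36
Finish times: [21, 33, 36, 20]
Average turnaround = 110/4 = 27.5

27.5


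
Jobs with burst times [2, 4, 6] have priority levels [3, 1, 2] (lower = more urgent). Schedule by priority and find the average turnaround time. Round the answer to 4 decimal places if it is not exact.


Sort by priority (ascending = highest first):
Order: [(1, 4), (2, 6), (3, 2)]
Completion times:
  Priority 1, burst=4, C=4
  Priority 2, burst=6, C=10
  Priority 3, burst=2, C=12
Average turnaround = 26/3 = 8.6667

8.6667


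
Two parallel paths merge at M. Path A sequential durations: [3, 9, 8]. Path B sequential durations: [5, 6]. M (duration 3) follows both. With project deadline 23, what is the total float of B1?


Forward pass: ES(B1) = sum of predecessors on chain B = 0
EF = ES + duration = 0 + 5 = 5
Backward pass: LF(M) = deadline = 23; LS(M) = 23 - 3 = 20
LF(B1) = LS(M) - sum(successors on chain B) = 20 - 6 = 14
LS = LF - duration = 14 - 5 = 9
Total float = LS - ES = 9 - 0 = 9

9


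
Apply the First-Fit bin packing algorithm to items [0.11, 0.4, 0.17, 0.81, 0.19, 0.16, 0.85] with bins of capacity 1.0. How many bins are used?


Place items sequentially using First-Fit:
  Item 0.11 -> new Bin 1
  Item 0.4 -> Bin 1 (now 0.51)
  Item 0.17 -> Bin 1 (now 0.68)
  Item 0.81 -> new Bin 2
  Item 0.19 -> Bin 1 (now 0.87)
  Item 0.16 -> Bin 2 (now 0.97)
  Item 0.85 -> new Bin 3
Total bins used = 3

3


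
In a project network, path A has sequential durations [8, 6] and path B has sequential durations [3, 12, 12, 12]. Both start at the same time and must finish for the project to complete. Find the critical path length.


Path A total = 8 + 6 = 14
Path B total = 3 + 12 + 12 + 12 = 39
Critical path = longest path = max(14, 39) = 39

39


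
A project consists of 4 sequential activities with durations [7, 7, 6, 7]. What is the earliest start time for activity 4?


Activity 4 starts after activities 1 through 3 complete.
Predecessor durations: [7, 7, 6]
ES = 7 + 7 + 6 = 20

20


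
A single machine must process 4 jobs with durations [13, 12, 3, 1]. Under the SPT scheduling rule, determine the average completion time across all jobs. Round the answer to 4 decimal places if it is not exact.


Sort jobs by processing time (SPT order): [1, 3, 12, 13]
Compute completion times sequentially:
  Job 1: processing = 1, completes at 1
  Job 2: processing = 3, completes at 4
  Job 3: processing = 12, completes at 16
  Job 4: processing = 13, completes at 29
Sum of completion times = 50
Average completion time = 50/4 = 12.5

12.5


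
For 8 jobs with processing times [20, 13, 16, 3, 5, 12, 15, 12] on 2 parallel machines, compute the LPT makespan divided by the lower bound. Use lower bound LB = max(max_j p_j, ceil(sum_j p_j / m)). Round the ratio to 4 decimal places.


LPT order: [20, 16, 15, 13, 12, 12, 5, 3]
Machine loads after assignment: [48, 48]
LPT makespan = 48
Lower bound = max(max_job, ceil(total/2)) = max(20, 48) = 48
Ratio = 48 / 48 = 1.0

1.0


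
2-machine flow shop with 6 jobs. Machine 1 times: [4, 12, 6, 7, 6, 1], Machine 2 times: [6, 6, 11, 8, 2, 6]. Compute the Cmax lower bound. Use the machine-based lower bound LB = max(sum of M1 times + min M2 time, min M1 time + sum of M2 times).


LB1 = sum(M1 times) + min(M2 times) = 36 + 2 = 38
LB2 = min(M1 times) + sum(M2 times) = 1 + 39 = 40
Lower bound = max(LB1, LB2) = max(38, 40) = 40

40


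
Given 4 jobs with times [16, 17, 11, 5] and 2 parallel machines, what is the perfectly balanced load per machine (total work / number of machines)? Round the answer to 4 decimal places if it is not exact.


Total processing time = 16 + 17 + 11 + 5 = 49
Number of machines = 2
Ideal balanced load = 49 / 2 = 24.5

24.5


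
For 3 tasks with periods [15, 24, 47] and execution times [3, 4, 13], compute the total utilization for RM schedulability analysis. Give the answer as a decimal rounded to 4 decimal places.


Compute individual utilizations (exact fractions):
  Task 1: C/T = 3/15 = 1/5 (approx. 0.2)
  Task 2: C/T = 4/24 = 1/6 (approx. 0.1667)
  Task 3: C/T = 13/47 (approx. 0.2766)
Total utilization U = 1/5 + 1/6 + 13/47 = 907/1410
Rounded to 4 decimal places: U = 0.6433
RM (Liu & Layland) bound for 3 tasks = 0.779763; compare with U = 907/1410 (approx. 0.643262)
U <= bound, so schedulable by RM sufficient condition.

0.6433


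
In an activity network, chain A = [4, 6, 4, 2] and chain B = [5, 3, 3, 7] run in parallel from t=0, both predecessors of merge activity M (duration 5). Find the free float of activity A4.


ES(A4) = sum of predecessors on chain A = 14
EF(A4) = ES + duration = 14 + 2 = 16
Successor of A4 is M. ES(M) = max(sum(A), sum(B)) = max(16, 18) = 18
Free float = ES(successor) - EF(current) = 18 - 16 = 2

2


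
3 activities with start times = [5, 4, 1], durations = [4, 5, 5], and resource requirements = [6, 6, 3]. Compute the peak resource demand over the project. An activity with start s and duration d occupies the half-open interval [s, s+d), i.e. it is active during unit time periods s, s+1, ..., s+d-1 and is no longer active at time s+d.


Each activity i is active on [start_i, start_i + duration_i).
Compute total resource usage per time slot:
  t=0: active resources = [], total = 0
  t=1: active resources = [3], total = 3
  t=2: active resources = [3], total = 3
  t=3: active resources = [3], total = 3
  t=4: active resources = [6, 3], total = 9
  t=5: active resources = [6, 6, 3], total = 15
  t=6: active resources = [6, 6], total = 12
  t=7: active resources = [6, 6], total = 12
  t=8: active resources = [6, 6], total = 12
Peak resource demand = 15

15


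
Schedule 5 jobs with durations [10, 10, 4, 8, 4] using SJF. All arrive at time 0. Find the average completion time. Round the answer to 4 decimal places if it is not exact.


SJF order (ascending): [4, 4, 8, 10, 10]
Completion times:
  Job 1: burst=4, C=4
  Job 2: burst=4, C=8
  Job 3: burst=8, C=16
  Job 4: burst=10, C=26
  Job 5: burst=10, C=36
Average completion = 90/5 = 18.0

18.0


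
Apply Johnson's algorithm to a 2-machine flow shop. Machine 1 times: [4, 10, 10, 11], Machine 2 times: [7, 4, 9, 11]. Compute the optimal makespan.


Apply Johnson's rule:
  Group 1 (a <= b): [(1, 4, 7), (4, 11, 11)]
  Group 2 (a > b): [(3, 10, 9), (2, 10, 4)]
Optimal job order: [1, 4, 3, 2]
Schedule:
  Job 1: M1 done at 4, M2 done at 11
  Job 4: M1 done at 15, M2 done at 26
  Job 3: M1 done at 25, M2 done at 35
  Job 2: M1 done at 35, M2 done at 39
Makespan = 39

39


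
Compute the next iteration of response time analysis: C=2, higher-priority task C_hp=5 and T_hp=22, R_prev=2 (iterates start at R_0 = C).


R_next = C + ceil(R_prev / T_hp) * C_hp
ceil(2 / 22) = ceil(0.0909) = 1
Interference = 1 * 5 = 5
R_next = 2 + 5 = 7

7


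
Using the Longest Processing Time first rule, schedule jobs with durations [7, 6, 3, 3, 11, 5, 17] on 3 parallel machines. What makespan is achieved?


Sort jobs in decreasing order (LPT): [17, 11, 7, 6, 5, 3, 3]
Assign each job to the least loaded machine:
  Machine 1: jobs [17], load = 17
  Machine 2: jobs [11, 5, 3], load = 19
  Machine 3: jobs [7, 6, 3], load = 16
Makespan = max load = 19

19


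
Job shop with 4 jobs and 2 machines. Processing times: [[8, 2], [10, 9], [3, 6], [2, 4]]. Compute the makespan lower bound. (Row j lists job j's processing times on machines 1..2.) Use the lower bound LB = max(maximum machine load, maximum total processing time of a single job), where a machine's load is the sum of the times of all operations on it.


Machine loads:
  Machine 1: 8 + 10 + 3 + 2 = 23
  Machine 2: 2 + 9 + 6 + 4 = 21
Max machine load = 23
Job totals:
  Job 1: 10
  Job 2: 19
  Job 3: 9
  Job 4: 6
Max job total = 19
Lower bound = max(23, 19) = 23

23


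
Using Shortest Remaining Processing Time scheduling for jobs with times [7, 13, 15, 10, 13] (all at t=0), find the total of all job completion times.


Since all jobs arrive at t=0, SRPT equals SPT ordering.
SPT order: [7, 10, 13, 13, 15]
Completion times:
  Job 1: p=7, C=7
  Job 2: p=10, C=17
  Job 3: p=13, C=30
  Job 4: p=13, C=43
  Job 5: p=15, C=58
Total completion time = 7 + 17 + 30 + 43 + 58 = 155

155


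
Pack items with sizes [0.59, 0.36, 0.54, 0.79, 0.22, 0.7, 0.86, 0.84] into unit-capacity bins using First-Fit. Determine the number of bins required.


Place items sequentially using First-Fit:
  Item 0.59 -> new Bin 1
  Item 0.36 -> Bin 1 (now 0.95)
  Item 0.54 -> new Bin 2
  Item 0.79 -> new Bin 3
  Item 0.22 -> Bin 2 (now 0.76)
  Item 0.7 -> new Bin 4
  Item 0.86 -> new Bin 5
  Item 0.84 -> new Bin 6
Total bins used = 6

6


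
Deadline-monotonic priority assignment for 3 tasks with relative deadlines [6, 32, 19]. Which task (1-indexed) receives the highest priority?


Sort tasks by relative deadline (ascending):
  Task 1: deadline = 6
  Task 3: deadline = 19
  Task 2: deadline = 32
Priority order (highest first): [1, 3, 2]
Highest priority task = 1

1


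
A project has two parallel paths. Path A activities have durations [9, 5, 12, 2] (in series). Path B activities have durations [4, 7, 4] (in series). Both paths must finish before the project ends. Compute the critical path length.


Path A total = 9 + 5 + 12 + 2 = 28
Path B total = 4 + 7 + 4 = 15
Critical path = longest path = max(28, 15) = 28

28


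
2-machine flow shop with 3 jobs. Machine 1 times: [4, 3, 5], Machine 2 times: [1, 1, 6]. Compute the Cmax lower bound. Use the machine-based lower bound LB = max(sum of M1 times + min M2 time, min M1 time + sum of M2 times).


LB1 = sum(M1 times) + min(M2 times) = 12 + 1 = 13
LB2 = min(M1 times) + sum(M2 times) = 3 + 8 = 11
Lower bound = max(LB1, LB2) = max(13, 11) = 13

13


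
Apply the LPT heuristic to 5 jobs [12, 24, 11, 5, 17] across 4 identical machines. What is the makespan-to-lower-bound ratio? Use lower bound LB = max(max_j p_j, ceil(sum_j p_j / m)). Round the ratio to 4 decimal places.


LPT order: [24, 17, 12, 11, 5]
Machine loads after assignment: [24, 17, 12, 16]
LPT makespan = 24
Lower bound = max(max_job, ceil(total/4)) = max(24, 18) = 24
Ratio = 24 / 24 = 1.0

1.0


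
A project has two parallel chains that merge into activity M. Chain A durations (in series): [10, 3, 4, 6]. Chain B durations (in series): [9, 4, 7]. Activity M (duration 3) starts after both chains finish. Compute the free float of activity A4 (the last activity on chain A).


ES(A4) = sum of predecessors on chain A = 17
EF(A4) = ES + duration = 17 + 6 = 23
Successor of A4 is M. ES(M) = max(sum(A), sum(B)) = max(23, 20) = 23
Free float = ES(successor) - EF(current) = 23 - 23 = 0

0


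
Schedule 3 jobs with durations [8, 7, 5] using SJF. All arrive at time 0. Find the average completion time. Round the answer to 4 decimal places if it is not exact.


SJF order (ascending): [5, 7, 8]
Completion times:
  Job 1: burst=5, C=5
  Job 2: burst=7, C=12
  Job 3: burst=8, C=20
Average completion = 37/3 = 12.3333

12.3333


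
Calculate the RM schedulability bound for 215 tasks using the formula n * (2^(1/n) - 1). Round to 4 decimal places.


Compute 2^(1/215) = 1.0032291429
Subtract 1: 1.0032291429 - 1 = 0.0032291429
Multiply by n: 215 * 0.0032291429 = 0.6942657235
Round to 4 dp: 0.6943

0.6943


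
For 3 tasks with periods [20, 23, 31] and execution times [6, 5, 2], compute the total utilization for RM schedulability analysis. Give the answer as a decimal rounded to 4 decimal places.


Compute individual utilizations (exact fractions):
  Task 1: C/T = 6/20 = 3/10 (approx. 0.3)
  Task 2: C/T = 5/23 (approx. 0.2174)
  Task 3: C/T = 2/31 (approx. 0.0645)
Total utilization U = 3/10 + 5/23 + 2/31 = 4149/7130
Rounded to 4 decimal places: U = 0.5819
RM (Liu & Layland) bound for 3 tasks = 0.779763; compare with U = 4149/7130 (approx. 0.581907)
U <= bound, so schedulable by RM sufficient condition.

0.5819


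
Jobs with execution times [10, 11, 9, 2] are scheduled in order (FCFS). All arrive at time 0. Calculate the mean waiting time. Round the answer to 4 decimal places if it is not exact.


FCFS order (as given): [10, 11, 9, 2]
Waiting times:
  Job 1: wait = 0
  Job 2: wait = 10
  Job 3: wait = 21
  Job 4: wait = 30
Sum of waiting times = 61
Average waiting time = 61/4 = 15.25

15.25


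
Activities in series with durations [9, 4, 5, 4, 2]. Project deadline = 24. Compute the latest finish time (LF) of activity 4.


LF(activity 4) = deadline - sum of successor durations
Successors: activities 5 through 5 with durations [2]
Sum of successor durations = 2
LF = 24 - 2 = 22

22


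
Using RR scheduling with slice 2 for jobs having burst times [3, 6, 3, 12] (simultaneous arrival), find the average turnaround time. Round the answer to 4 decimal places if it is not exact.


Time quantum = 2
Execution trace:
  J1 runs 2 units, time = 2
  J2 runs 2 units, time = 4
  J3 runs 2 units, time = 6
  J4 runs 2 units, time = 8
  J1 runs 1 units, time = 9
  J2 runs 2 units, time = 11
  J3 runs 1 units, time = 12
  J4 runs 2 units, time = 14
  J2 runs 2 units, time = 16
  J4 runs 2 units, time = 18
  J4 runs 2 units, time = 20
  J4 runs 2 units, time = 22
  J4 runs 2 units, time = 24
Finish times: [9, 16, 12, 24]
Average turnaround = 61/4 = 15.25

15.25


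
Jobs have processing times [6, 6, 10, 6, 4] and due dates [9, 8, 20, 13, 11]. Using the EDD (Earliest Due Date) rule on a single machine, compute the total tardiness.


Sort by due date (EDD order): [(6, 8), (6, 9), (4, 11), (6, 13), (10, 20)]
Compute completion times and tardiness:
  Job 1: p=6, d=8, C=6, tardiness=max(0,6-8)=0
  Job 2: p=6, d=9, C=12, tardiness=max(0,12-9)=3
  Job 3: p=4, d=11, C=16, tardiness=max(0,16-11)=5
  Job 4: p=6, d=13, C=22, tardiness=max(0,22-13)=9
  Job 5: p=10, d=20, C=32, tardiness=max(0,32-20)=12
Total tardiness = 29

29


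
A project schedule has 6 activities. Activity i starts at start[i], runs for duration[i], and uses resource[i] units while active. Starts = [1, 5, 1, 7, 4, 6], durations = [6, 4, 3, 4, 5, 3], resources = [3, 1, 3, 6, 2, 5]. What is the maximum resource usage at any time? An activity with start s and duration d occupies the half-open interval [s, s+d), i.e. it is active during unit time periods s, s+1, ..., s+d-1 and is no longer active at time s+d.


Each activity i is active on [start_i, start_i + duration_i).
Compute total resource usage per time slot:
  t=0: active resources = [], total = 0
  t=1: active resources = [3, 3], total = 6
  t=2: active resources = [3, 3], total = 6
  t=3: active resources = [3, 3], total = 6
  t=4: active resources = [3, 2], total = 5
  t=5: active resources = [3, 1, 2], total = 6
  t=6: active resources = [3, 1, 2, 5], total = 11
  t=7: active resources = [1, 6, 2, 5], total = 14
  t=8: active resources = [1, 6, 2, 5], total = 14
  t=9: active resources = [6], total = 6
  t=10: active resources = [6], total = 6
Peak resource demand = 14

14


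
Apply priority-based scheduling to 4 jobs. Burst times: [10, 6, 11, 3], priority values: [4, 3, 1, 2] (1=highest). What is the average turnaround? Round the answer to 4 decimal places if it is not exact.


Sort by priority (ascending = highest first):
Order: [(1, 11), (2, 3), (3, 6), (4, 10)]
Completion times:
  Priority 1, burst=11, C=11
  Priority 2, burst=3, C=14
  Priority 3, burst=6, C=20
  Priority 4, burst=10, C=30
Average turnaround = 75/4 = 18.75

18.75


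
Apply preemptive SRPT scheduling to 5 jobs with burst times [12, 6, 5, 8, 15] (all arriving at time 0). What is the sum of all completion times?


Since all jobs arrive at t=0, SRPT equals SPT ordering.
SPT order: [5, 6, 8, 12, 15]
Completion times:
  Job 1: p=5, C=5
  Job 2: p=6, C=11
  Job 3: p=8, C=19
  Job 4: p=12, C=31
  Job 5: p=15, C=46
Total completion time = 5 + 11 + 19 + 31 + 46 = 112

112


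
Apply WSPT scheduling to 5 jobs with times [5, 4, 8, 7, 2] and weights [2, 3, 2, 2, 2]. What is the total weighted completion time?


Compute p/w ratios and sort ascending (WSPT): [(2, 2), (4, 3), (5, 2), (7, 2), (8, 2)]
Compute weighted completion times:
  Job (p=2,w=2): C=2, w*C=2*2=4
  Job (p=4,w=3): C=6, w*C=3*6=18
  Job (p=5,w=2): C=11, w*C=2*11=22
  Job (p=7,w=2): C=18, w*C=2*18=36
  Job (p=8,w=2): C=26, w*C=2*26=52
Total weighted completion time = 132

132


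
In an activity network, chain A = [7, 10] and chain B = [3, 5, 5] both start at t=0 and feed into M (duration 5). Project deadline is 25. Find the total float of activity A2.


Forward pass: ES(A2) = sum of predecessors on chain A = 7
EF = ES + duration = 7 + 10 = 17
Backward pass: LF(M) = deadline = 25; LS(M) = 25 - 5 = 20
LF(A2) = LS(M) - sum(successors on chain A) = 20 - 0 = 20
LS = LF - duration = 20 - 10 = 10
Total float = LS - ES = 10 - 7 = 3

3


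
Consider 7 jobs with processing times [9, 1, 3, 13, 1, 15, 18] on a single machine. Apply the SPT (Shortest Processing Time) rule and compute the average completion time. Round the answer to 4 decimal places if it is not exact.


Sort jobs by processing time (SPT order): [1, 1, 3, 9, 13, 15, 18]
Compute completion times sequentially:
  Job 1: processing = 1, completes at 1
  Job 2: processing = 1, completes at 2
  Job 3: processing = 3, completes at 5
  Job 4: processing = 9, completes at 14
  Job 5: processing = 13, completes at 27
  Job 6: processing = 15, completes at 42
  Job 7: processing = 18, completes at 60
Sum of completion times = 151
Average completion time = 151/7 = 21.5714

21.5714


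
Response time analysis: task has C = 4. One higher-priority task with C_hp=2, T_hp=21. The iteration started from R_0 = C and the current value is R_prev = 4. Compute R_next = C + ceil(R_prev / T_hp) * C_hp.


R_next = C + ceil(R_prev / T_hp) * C_hp
ceil(4 / 21) = ceil(0.1905) = 1
Interference = 1 * 2 = 2
R_next = 4 + 2 = 6

6


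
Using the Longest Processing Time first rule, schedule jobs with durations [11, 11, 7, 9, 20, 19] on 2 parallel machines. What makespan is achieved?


Sort jobs in decreasing order (LPT): [20, 19, 11, 11, 9, 7]
Assign each job to the least loaded machine:
  Machine 1: jobs [20, 11, 7], load = 38
  Machine 2: jobs [19, 11, 9], load = 39
Makespan = max load = 39

39


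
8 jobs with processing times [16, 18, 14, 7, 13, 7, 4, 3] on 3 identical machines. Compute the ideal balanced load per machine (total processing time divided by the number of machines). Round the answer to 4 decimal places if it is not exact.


Total processing time = 16 + 18 + 14 + 7 + 13 + 7 + 4 + 3 = 82
Number of machines = 3
Ideal balanced load = 82 / 3 = 27.3333

27.3333


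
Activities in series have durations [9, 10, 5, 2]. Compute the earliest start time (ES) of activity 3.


Activity 3 starts after activities 1 through 2 complete.
Predecessor durations: [9, 10]
ES = 9 + 10 = 19

19


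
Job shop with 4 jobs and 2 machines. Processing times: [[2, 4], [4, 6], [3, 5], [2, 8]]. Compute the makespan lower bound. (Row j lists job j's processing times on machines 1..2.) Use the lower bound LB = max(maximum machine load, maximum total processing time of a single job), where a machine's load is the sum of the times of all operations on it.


Machine loads:
  Machine 1: 2 + 4 + 3 + 2 = 11
  Machine 2: 4 + 6 + 5 + 8 = 23
Max machine load = 23
Job totals:
  Job 1: 6
  Job 2: 10
  Job 3: 8
  Job 4: 10
Max job total = 10
Lower bound = max(23, 10) = 23

23


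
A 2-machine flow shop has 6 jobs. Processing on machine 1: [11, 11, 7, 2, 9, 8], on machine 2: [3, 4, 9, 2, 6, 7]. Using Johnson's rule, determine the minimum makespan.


Apply Johnson's rule:
  Group 1 (a <= b): [(4, 2, 2), (3, 7, 9)]
  Group 2 (a > b): [(6, 8, 7), (5, 9, 6), (2, 11, 4), (1, 11, 3)]
Optimal job order: [4, 3, 6, 5, 2, 1]
Schedule:
  Job 4: M1 done at 2, M2 done at 4
  Job 3: M1 done at 9, M2 done at 18
  Job 6: M1 done at 17, M2 done at 25
  Job 5: M1 done at 26, M2 done at 32
  Job 2: M1 done at 37, M2 done at 41
  Job 1: M1 done at 48, M2 done at 51
Makespan = 51

51


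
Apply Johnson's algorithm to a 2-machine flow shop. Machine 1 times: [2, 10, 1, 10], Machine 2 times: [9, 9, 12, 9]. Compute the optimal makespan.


Apply Johnson's rule:
  Group 1 (a <= b): [(3, 1, 12), (1, 2, 9)]
  Group 2 (a > b): [(2, 10, 9), (4, 10, 9)]
Optimal job order: [3, 1, 2, 4]
Schedule:
  Job 3: M1 done at 1, M2 done at 13
  Job 1: M1 done at 3, M2 done at 22
  Job 2: M1 done at 13, M2 done at 31
  Job 4: M1 done at 23, M2 done at 40
Makespan = 40

40


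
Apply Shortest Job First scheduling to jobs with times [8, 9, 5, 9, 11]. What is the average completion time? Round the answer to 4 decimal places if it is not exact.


SJF order (ascending): [5, 8, 9, 9, 11]
Completion times:
  Job 1: burst=5, C=5
  Job 2: burst=8, C=13
  Job 3: burst=9, C=22
  Job 4: burst=9, C=31
  Job 5: burst=11, C=42
Average completion = 113/5 = 22.6

22.6


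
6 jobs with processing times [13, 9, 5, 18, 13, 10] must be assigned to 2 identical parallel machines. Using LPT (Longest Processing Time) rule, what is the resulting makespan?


Sort jobs in decreasing order (LPT): [18, 13, 13, 10, 9, 5]
Assign each job to the least loaded machine:
  Machine 1: jobs [18, 10, 5], load = 33
  Machine 2: jobs [13, 13, 9], load = 35
Makespan = max load = 35

35


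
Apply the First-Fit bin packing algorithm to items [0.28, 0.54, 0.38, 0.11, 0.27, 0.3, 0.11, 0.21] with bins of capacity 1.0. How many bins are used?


Place items sequentially using First-Fit:
  Item 0.28 -> new Bin 1
  Item 0.54 -> Bin 1 (now 0.82)
  Item 0.38 -> new Bin 2
  Item 0.11 -> Bin 1 (now 0.93)
  Item 0.27 -> Bin 2 (now 0.65)
  Item 0.3 -> Bin 2 (now 0.95)
  Item 0.11 -> new Bin 3
  Item 0.21 -> Bin 3 (now 0.32)
Total bins used = 3

3


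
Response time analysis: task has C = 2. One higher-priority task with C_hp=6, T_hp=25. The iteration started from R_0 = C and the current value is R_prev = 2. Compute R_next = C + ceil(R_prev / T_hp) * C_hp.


R_next = C + ceil(R_prev / T_hp) * C_hp
ceil(2 / 25) = ceil(0.08) = 1
Interference = 1 * 6 = 6
R_next = 2 + 6 = 8

8


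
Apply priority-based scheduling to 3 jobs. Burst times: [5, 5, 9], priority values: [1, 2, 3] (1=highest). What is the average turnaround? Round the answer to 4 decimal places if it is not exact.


Sort by priority (ascending = highest first):
Order: [(1, 5), (2, 5), (3, 9)]
Completion times:
  Priority 1, burst=5, C=5
  Priority 2, burst=5, C=10
  Priority 3, burst=9, C=19
Average turnaround = 34/3 = 11.3333

11.3333


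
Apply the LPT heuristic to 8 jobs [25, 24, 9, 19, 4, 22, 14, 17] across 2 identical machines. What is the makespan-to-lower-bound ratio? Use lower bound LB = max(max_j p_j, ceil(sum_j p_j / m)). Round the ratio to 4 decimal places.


LPT order: [25, 24, 22, 19, 17, 14, 9, 4]
Machine loads after assignment: [65, 69]
LPT makespan = 69
Lower bound = max(max_job, ceil(total/2)) = max(25, 67) = 67
Ratio = 69 / 67 = 1.0299

1.0299


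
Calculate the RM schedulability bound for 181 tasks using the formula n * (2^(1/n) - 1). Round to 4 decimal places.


Compute 2^(1/181) = 1.0038368845
Subtract 1: 1.0038368845 - 1 = 0.0038368845
Multiply by n: 181 * 0.0038368845 = 0.6944760945
Round to 4 dp: 0.6945

0.6945


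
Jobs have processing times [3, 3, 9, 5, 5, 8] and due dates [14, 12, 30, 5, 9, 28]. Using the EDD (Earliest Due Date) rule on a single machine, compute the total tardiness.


Sort by due date (EDD order): [(5, 5), (5, 9), (3, 12), (3, 14), (8, 28), (9, 30)]
Compute completion times and tardiness:
  Job 1: p=5, d=5, C=5, tardiness=max(0,5-5)=0
  Job 2: p=5, d=9, C=10, tardiness=max(0,10-9)=1
  Job 3: p=3, d=12, C=13, tardiness=max(0,13-12)=1
  Job 4: p=3, d=14, C=16, tardiness=max(0,16-14)=2
  Job 5: p=8, d=28, C=24, tardiness=max(0,24-28)=0
  Job 6: p=9, d=30, C=33, tardiness=max(0,33-30)=3
Total tardiness = 7

7


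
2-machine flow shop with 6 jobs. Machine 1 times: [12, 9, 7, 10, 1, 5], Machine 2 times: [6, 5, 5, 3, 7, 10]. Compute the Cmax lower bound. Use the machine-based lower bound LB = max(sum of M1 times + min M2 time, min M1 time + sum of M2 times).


LB1 = sum(M1 times) + min(M2 times) = 44 + 3 = 47
LB2 = min(M1 times) + sum(M2 times) = 1 + 36 = 37
Lower bound = max(LB1, LB2) = max(47, 37) = 47

47


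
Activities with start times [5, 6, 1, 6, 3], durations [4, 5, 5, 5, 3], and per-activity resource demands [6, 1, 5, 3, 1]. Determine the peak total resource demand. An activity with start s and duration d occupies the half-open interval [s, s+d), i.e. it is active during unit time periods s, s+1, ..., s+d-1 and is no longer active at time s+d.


Each activity i is active on [start_i, start_i + duration_i).
Compute total resource usage per time slot:
  t=0: active resources = [], total = 0
  t=1: active resources = [5], total = 5
  t=2: active resources = [5], total = 5
  t=3: active resources = [5, 1], total = 6
  t=4: active resources = [5, 1], total = 6
  t=5: active resources = [6, 5, 1], total = 12
  t=6: active resources = [6, 1, 3], total = 10
  t=7: active resources = [6, 1, 3], total = 10
  t=8: active resources = [6, 1, 3], total = 10
  t=9: active resources = [1, 3], total = 4
  t=10: active resources = [1, 3], total = 4
Peak resource demand = 12

12


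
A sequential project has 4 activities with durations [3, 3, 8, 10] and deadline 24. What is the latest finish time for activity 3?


LF(activity 3) = deadline - sum of successor durations
Successors: activities 4 through 4 with durations [10]
Sum of successor durations = 10
LF = 24 - 10 = 14

14


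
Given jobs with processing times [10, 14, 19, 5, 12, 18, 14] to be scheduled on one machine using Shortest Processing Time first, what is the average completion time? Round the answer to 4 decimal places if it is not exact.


Sort jobs by processing time (SPT order): [5, 10, 12, 14, 14, 18, 19]
Compute completion times sequentially:
  Job 1: processing = 5, completes at 5
  Job 2: processing = 10, completes at 15
  Job 3: processing = 12, completes at 27
  Job 4: processing = 14, completes at 41
  Job 5: processing = 14, completes at 55
  Job 6: processing = 18, completes at 73
  Job 7: processing = 19, completes at 92
Sum of completion times = 308
Average completion time = 308/7 = 44.0

44.0


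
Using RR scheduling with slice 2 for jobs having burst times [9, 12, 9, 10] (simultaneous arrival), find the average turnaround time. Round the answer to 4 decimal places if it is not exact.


Time quantum = 2
Execution trace:
  J1 runs 2 units, time = 2
  J2 runs 2 units, time = 4
  J3 runs 2 units, time = 6
  J4 runs 2 units, time = 8
  J1 runs 2 units, time = 10
  J2 runs 2 units, time = 12
  J3 runs 2 units, time = 14
  J4 runs 2 units, time = 16
  J1 runs 2 units, time = 18
  J2 runs 2 units, time = 20
  J3 runs 2 units, time = 22
  J4 runs 2 units, time = 24
  J1 runs 2 units, time = 26
  J2 runs 2 units, time = 28
  J3 runs 2 units, time = 30
  J4 runs 2 units, time = 32
  J1 runs 1 units, time = 33
  J2 runs 2 units, time = 35
  J3 runs 1 units, time = 36
  J4 runs 2 units, time = 38
  J2 runs 2 units, time = 40
Finish times: [33, 40, 36, 38]
Average turnaround = 147/4 = 36.75

36.75
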